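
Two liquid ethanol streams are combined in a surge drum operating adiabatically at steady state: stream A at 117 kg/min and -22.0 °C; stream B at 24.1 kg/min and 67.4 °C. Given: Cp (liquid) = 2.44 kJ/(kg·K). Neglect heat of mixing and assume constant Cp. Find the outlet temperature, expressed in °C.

T_out = -6.73 °C

No heat crosses the boundary, so H_out = H_in.
Σ ṁᵢCp,ᵢTᵢ = 117×2.44×-22.0 + 24.1×2.44×67.4 = -2317.2
Σ ṁᵢCp,ᵢ = 117×2.44 + 24.1×2.44 = 344.28
T_out = -2317.2 / 344.28 = -6.7304 °C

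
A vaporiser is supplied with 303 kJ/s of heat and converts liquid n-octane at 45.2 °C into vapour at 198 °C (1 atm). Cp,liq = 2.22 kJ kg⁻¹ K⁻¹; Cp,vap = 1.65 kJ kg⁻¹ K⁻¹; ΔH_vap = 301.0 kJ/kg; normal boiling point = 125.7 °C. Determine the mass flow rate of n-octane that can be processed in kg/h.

Δh = 2.22×(125.7−45.2) + 301.0 + 1.65×(198−125.7) = 599 kJ/kg
Q = 303 kJ/s = 303 kJ/s = 1.0908e+06 kJ/h
ṁ = Q/Δh = 1.0908e+06 / 599 = 1821 kg/h

ṁ = 1820 kg/h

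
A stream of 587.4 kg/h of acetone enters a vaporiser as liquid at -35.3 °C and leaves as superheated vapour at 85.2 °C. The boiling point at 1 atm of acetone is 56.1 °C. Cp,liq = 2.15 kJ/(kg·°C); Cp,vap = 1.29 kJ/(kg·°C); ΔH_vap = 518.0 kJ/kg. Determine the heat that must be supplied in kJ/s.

Q = 123 kJ/s

liquid -35.3→56.1 °C: 196.51 kJ/kg
vaporisation at 56.1 °C: 518 kJ/kg
vapour 56.1→85.2 °C: 37.539 kJ/kg
Δh = 196.51 + 518 + 37.539 = 752.05 kJ/kg
Q = ṁ·Δh = 587.4 kg/h × 752.05 kJ/kg = 441750 kJ/h
|Q| = 122.71 kW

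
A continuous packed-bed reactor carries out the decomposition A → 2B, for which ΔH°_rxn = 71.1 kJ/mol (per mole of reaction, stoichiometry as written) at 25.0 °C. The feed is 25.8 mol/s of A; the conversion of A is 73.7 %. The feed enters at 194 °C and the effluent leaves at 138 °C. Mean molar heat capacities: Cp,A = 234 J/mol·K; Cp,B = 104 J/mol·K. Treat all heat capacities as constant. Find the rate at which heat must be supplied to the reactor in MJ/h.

Q_in = 3450 MJ/h

Extent of reaction ξ = 0.737 × 25.8 = 19.015 mol/s
Reaction term: ξ·ΔH°_rxn = 19.015 × 71.1 = 1351.9 kJ/s
Sensible, feed 194→25 °C: -1020.3 kJ/s
Outlet flows (mol/s): A 6.7854, B 38.029
Sensible, products 25→138 °C: 626.34 kJ/s
Q = ΔH = 957.99 kJ/s = 957.99 kW
Heat supplied = 3448.8 MJ/h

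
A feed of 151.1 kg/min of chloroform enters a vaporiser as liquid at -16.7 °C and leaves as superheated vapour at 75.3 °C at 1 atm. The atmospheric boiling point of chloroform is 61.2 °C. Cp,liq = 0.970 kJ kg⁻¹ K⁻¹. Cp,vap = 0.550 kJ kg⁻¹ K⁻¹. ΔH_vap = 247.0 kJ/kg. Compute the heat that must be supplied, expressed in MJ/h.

Q = 2990 MJ/h

liquid -16.7→61.2 °C: 75.563 kJ/kg
vaporisation at 61.2 °C: 247 kJ/kg
vapour 61.2→75.3 °C: 7.755 kJ/kg
Δh = 75.563 + 247 + 7.755 = 330.32 kJ/kg
Q = ṁ·Δh = 151.1 kg/min × 330.32 kJ/kg = 49911 kJ/min
|Q| = 831.85 kW = 2994.7 MJ/h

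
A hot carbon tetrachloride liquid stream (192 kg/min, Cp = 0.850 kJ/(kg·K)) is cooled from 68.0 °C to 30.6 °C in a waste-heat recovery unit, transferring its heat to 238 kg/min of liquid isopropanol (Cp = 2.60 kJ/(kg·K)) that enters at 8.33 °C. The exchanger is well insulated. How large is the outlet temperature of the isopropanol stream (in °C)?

Heat released by hot stream: Q = 192 × 0.850 × (68.0 − 30.6) = 6103.7 kJ/min
Energy balance on cold side (adiabatic exchanger): Q = ṁ_c·Cp_c·(T_c,out − T_c,in)
T_c,out = 8.33 + 6103.7/(238 × 2.60) = 18.194 °C

T_c,out = 18.2 °C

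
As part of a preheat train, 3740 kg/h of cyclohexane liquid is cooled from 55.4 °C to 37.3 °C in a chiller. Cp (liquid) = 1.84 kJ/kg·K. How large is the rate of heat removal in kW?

Q_c = 34.6 kW

Q = ṁ·Cp·ΔT = 3740 × 1.84 × (37.3 − 55.4) = -124560 kJ/h
Converting: 124560 / 3600 s = 34.599 kW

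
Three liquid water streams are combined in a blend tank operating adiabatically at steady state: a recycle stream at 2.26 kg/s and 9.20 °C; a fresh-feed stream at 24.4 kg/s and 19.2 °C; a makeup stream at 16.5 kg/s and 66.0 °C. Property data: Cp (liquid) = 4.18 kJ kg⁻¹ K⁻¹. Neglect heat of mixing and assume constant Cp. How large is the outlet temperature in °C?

T_out = 36.6 °C

Adiabatic, steady state ⇒ Σ ṁᵢCp,ᵢ(T_out − Tᵢ) = 0
Σ ṁᵢCp,ᵢTᵢ = 2.26×4.18×9.20 + 24.4×4.18×19.2 + 16.5×4.18×66.0 = 6597.2
Σ ṁᵢCp,ᵢ = 2.26×4.18 + 24.4×4.18 + 16.5×4.18 = 180.41
T_out = 6597.2 / 180.41 = 36.568 °C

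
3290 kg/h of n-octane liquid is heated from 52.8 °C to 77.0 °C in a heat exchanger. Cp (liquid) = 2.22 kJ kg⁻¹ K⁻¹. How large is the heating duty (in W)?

Q = ṁ·Cp·ΔT = 3290 × 2.22 × (77.0 − 52.8) = 176750 kJ/h
Converting: 176750 / 3600 s = 49.098 kW
Heating duty = 49098 W

Q = 49100 W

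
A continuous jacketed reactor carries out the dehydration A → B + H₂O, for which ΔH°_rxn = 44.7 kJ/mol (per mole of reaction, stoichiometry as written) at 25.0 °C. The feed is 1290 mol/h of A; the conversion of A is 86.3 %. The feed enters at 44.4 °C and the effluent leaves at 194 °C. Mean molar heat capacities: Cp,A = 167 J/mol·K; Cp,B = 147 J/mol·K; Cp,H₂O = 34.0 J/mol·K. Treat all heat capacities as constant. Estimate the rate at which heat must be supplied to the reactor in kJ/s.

Q_in = 23.5 kJ/s

Extent of reaction ξ = 0.863 × 1290 = 1113.3 mol/h
Reaction term: ξ·ΔH°_rxn = 1113.3 × 44.7 = 49763 kJ/h
Sensible, feed 44.4→25 °C: -4179.3 kJ/h
Outlet flows (mol/h): A 176.73, B 1113.3, H₂O 1113.3
Sensible, products 25→194 °C: 39042 kJ/h
Q = ΔH = 84625 kJ/h = 23.507 kW
Heat supplied = 23.507 kJ/s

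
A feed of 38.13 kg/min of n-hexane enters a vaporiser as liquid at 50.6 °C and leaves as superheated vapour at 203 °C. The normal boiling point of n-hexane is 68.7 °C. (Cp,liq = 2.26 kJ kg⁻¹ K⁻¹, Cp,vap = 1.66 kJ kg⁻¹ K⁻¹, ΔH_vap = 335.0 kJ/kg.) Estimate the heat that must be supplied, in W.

Q = 381000 W

liquid 50.6→68.7 °C: 40.906 kJ/kg
vaporisation at 68.7 °C: 335 kJ/kg
vapour 68.7→203 °C: 222.94 kJ/kg
Δh = 40.906 + 335 + 222.94 = 598.84 kJ/kg
Q = ṁ·Δh = 38.13 kg/min × 598.84 kJ/kg = 22834 kJ/min
|Q| = 380.57 kW = 380570 W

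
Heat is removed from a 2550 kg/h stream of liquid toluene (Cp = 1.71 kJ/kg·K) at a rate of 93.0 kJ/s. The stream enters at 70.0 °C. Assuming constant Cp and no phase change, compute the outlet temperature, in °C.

T_out = -6.78 °C

Q = 93.0 kJ/s = 334800 kJ/h
ΔT = Q/(ṁ·Cp) = 334800/(2550×1.71) = 76.78 K
T_out = 70.0 − 76.78 = -6.7802 °C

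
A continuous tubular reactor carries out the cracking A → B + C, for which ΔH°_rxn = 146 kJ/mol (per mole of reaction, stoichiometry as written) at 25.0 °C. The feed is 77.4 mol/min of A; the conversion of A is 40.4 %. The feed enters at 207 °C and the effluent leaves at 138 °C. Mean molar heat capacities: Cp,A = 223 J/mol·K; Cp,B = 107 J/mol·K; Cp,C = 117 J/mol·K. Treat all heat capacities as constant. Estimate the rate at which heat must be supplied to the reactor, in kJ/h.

Q_in = 203000 kJ/h

Extent of reaction ξ = 0.404 × 77.4 = 31.27 mol/min
Reaction term: ξ·ΔH°_rxn = 31.27 × 146 = 4565.4 kJ/min
Sensible, feed 207→25 °C: -3141.4 kJ/min
Outlet flows (mol/min): A 46.13, B 31.27, C 31.27
Sensible, products 25→138 °C: 1953.9 kJ/min
Q = ΔH = 3377.9 kJ/min = 56.299 kW
Heat supplied = 202680 kJ/h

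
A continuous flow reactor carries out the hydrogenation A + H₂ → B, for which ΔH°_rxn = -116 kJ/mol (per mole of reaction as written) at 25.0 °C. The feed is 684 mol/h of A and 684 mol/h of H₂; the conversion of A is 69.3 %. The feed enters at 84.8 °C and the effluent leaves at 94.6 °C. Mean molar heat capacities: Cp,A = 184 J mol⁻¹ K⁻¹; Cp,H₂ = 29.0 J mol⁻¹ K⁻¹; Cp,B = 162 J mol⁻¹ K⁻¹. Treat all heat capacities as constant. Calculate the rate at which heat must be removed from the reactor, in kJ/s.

Extent of reaction ξ = 0.693 × 684 = 474.01 mol/h
Reaction term: ξ·ΔH°_rxn = 474.01 × -116 = -54985 kJ/h
Sensible, feed 84.8→25 °C: -8712.4 kJ/h
Outlet flows (mol/h): A 209.99, H₂ 209.99, B 474.01
Sensible, products 25→94.6 °C: 8457.6 kJ/h
Q = ΔH = -55240 kJ/h = -15.344 kW
Heat removed = 15.344 kJ/s

Q_out = 15.3 kJ/s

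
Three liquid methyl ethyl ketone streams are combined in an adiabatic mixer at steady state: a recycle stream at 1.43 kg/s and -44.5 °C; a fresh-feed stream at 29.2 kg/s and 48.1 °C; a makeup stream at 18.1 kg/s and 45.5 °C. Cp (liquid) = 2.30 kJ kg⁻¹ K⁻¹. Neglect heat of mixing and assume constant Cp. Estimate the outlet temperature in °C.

T_out = 44.4 °C

No heat crosses the boundary, so H_out = H_in.
T_out = Σ ṁᵢCp,ᵢTᵢ / Σ ṁᵢCp,ᵢ
      = 4978.2 / 112.08 = 44.417 °C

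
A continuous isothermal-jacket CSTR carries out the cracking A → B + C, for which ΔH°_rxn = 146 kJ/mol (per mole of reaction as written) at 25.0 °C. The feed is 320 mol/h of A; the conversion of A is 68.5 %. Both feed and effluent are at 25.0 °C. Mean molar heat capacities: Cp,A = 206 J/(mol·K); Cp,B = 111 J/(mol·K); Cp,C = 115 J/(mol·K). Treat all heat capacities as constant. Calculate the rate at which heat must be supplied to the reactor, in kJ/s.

Extent of reaction ξ = 0.685 × 320 = 219.2 mol/h
Reaction term: ξ·ΔH°_rxn = 219.2 × 146 = 32003 kJ/h
Q = ΔH = 32003 kJ/h = 8.8898 kW
Heat supplied = 8.8898 kJ/s

Q_in = 8.89 kJ/s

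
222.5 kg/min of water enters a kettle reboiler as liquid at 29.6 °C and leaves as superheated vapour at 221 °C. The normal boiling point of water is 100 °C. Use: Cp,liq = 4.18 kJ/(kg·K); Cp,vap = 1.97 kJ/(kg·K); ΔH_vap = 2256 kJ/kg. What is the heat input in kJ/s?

Q = 10300 kJ/s

liquid 29.6→100 °C: 294.27 kJ/kg
vaporisation at 100 °C: 2256 kJ/kg
vapour 100→221 °C: 238.37 kJ/kg
Δh = 294.27 + 2256 + 238.37 = 2788.6 kJ/kg
Q = ṁ·Δh = 222.5 kg/min × 2788.6 kJ/kg = 620470 kJ/min
|Q| = 10341 kW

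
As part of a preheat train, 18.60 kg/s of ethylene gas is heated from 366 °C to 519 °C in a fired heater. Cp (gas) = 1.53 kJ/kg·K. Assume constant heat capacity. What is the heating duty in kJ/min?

Q = ṁ·Cp·ΔT = 18.60 × 1.53 × (519 − 366) = 4354.1 kJ/s
Heating duty = 261240 kJ/min

Q = 261000 kJ/min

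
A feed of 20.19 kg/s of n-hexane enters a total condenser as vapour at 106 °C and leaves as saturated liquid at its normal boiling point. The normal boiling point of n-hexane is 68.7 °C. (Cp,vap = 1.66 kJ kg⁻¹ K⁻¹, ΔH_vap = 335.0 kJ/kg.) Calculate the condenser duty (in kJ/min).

Q_c = 481000 kJ/min

vapour 106→68.7 °C: -61.918 kJ/kg
condensation at 68.7 °C: -335 kJ/kg
Δh = -61.918 + -335 = -396.92 kJ/kg
Q = ṁ·Δh = 20.19 kg/s × -396.92 kJ/kg = -8013.8 kJ/s
|Q| = 8013.8 kW = 480830 kJ/min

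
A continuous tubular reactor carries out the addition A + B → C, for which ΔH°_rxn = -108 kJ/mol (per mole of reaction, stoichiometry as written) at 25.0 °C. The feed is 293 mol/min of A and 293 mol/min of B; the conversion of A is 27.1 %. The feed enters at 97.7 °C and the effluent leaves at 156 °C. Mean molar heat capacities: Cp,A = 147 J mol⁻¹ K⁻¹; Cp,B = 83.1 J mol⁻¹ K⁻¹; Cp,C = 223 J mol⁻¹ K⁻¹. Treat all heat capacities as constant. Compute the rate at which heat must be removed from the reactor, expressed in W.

Q_out = 78600 W

Extent of reaction ξ = 0.271 × 293 = 79.403 mol/min
Reaction term: ξ·ΔH°_rxn = 79.403 × -108 = -8575.5 kJ/min
Sensible, feed 97.7→25 °C: -4901.4 kJ/min
Outlet flows (mol/min): A 213.6, B 213.6, C 79.403
Sensible, products 25→156 °C: 8758.1 kJ/min
Q = ΔH = -4718.8 kJ/min = -78.647 kW
Heat removed = 78647 W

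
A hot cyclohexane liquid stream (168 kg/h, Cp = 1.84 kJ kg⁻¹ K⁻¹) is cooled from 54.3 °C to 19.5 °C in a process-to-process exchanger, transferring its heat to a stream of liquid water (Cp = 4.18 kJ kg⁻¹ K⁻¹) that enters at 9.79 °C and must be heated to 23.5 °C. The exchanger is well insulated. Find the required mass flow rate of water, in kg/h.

Heat released by hot stream: Q = 168 × 1.84 × (54.3 − 19.5) = 10757 kJ/h
Energy balance on cold side (adiabatic exchanger): Q = ṁ_c·Cp_c·(T_c,out − T_c,in)
ṁ_c = 10757 / [4.18 × (23.5 − 9.79)] = 187.71 kg/h

ṁ_c = 188 kg/h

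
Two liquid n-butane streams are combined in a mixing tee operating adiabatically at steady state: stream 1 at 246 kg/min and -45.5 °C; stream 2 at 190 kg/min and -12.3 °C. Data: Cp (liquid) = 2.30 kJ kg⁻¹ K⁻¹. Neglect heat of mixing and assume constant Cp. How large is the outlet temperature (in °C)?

No heat crosses the boundary, so H_out = H_in.
T_out = Σ ṁᵢCp,ᵢTᵢ / Σ ṁᵢCp,ᵢ
      = -31119 / 1002.8 = -31.032 °C

T_out = -31.0 °C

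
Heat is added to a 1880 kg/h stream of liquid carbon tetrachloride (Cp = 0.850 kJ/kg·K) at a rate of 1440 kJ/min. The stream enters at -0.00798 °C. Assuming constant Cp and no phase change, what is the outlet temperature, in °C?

T_out = 54.1 °C

Q = 1440 kJ/min = 86400 kJ/h
ΔT = Q/(ṁ·Cp) = 86400/(1880×0.850) = 54.068 K
T_out = -0.00798 + 54.068 = 54.06 °C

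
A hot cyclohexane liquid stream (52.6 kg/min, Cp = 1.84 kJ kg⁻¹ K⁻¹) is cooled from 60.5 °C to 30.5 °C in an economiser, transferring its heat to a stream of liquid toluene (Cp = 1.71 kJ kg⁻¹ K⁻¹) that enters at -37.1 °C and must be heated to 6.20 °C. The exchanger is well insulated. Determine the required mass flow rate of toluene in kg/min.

ṁ_c = 39.2 kg/min

Heat released by hot stream: Q = 52.6 × 1.84 × (60.5 − 30.5) = 2903.5 kJ/min
Energy balance on cold side (adiabatic exchanger): Q = ṁ_c·Cp_c·(T_c,out − T_c,in)
ṁ_c = 2903.5 / [1.71 × (6.20 − -37.1)] = 39.214 kg/min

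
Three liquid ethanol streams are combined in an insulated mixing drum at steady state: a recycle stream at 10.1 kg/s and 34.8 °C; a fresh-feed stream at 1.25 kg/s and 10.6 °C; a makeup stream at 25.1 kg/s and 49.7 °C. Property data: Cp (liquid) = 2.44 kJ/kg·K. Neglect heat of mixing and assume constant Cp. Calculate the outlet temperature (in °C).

T_out = 44.2 °C

No heat crosses the boundary, so H_out = H_in.
Σ ṁᵢCp,ᵢTᵢ = 10.1×2.44×34.8 + 1.25×2.44×10.6 + 25.1×2.44×49.7 = 3933.8
Σ ṁᵢCp,ᵢ = 10.1×2.44 + 1.25×2.44 + 25.1×2.44 = 88.938
T_out = 3933.8 / 88.938 = 44.23 °C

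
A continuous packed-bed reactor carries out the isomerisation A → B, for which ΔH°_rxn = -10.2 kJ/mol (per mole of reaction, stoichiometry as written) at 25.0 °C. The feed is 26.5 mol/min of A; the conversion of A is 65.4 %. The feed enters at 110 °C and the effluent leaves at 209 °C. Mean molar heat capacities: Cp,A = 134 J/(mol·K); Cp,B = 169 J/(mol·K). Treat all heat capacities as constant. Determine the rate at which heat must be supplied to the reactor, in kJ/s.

Q_in = 4.77 kJ/s

Extent of reaction ξ = 0.654 × 26.5 = 17.331 mol/min
Reaction term: ξ·ΔH°_rxn = 17.331 × -10.2 = -176.78 kJ/min
Sensible, feed 110→25 °C: -301.83 kJ/min
Outlet flows (mol/min): A 9.169, B 17.331
Sensible, products 25→209 °C: 765 kJ/min
Q = ΔH = 286.38 kJ/min = 4.7731 kW
Heat supplied = 4.7731 kJ/s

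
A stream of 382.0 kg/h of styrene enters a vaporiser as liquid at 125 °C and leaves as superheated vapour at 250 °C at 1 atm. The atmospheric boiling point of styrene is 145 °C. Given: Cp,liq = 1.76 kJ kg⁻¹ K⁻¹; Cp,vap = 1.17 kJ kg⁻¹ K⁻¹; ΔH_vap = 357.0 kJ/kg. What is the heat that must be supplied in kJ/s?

liquid 125→145 °C: 35.2 kJ/kg
vaporisation at 145 °C: 357 kJ/kg
vapour 145→250 °C: 122.85 kJ/kg
Δh = 35.2 + 357 + 122.85 = 515.05 kJ/kg
Q = ṁ·Δh = 382.0 kg/h × 515.05 kJ/kg = 196750 kJ/h
|Q| = 54.653 kW

Q = 54.7 kJ/s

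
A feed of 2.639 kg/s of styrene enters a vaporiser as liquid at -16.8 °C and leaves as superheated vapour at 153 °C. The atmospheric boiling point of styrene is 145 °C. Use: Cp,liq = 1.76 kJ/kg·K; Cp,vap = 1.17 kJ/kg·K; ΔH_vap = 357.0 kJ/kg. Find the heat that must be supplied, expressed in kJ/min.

Q = 103000 kJ/min

liquid -16.8→145 °C: 284.77 kJ/kg
vaporisation at 145 °C: 357 kJ/kg
vapour 145→153 °C: 9.36 kJ/kg
Δh = 284.77 + 357 + 9.36 = 651.13 kJ/kg
Q = ṁ·Δh = 2.639 kg/s × 651.13 kJ/kg = 1718.3 kJ/s
|Q| = 1718.3 kW = 103100 kJ/min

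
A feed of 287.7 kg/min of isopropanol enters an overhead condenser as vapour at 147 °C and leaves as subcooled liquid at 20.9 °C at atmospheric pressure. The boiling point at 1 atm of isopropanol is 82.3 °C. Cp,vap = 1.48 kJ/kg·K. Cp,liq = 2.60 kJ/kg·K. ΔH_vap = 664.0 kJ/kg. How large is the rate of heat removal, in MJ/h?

Q_c = 15900 MJ/h

vapour 147→82.3 °C: -95.756 kJ/kg
condensation at 82.3 °C: -664 kJ/kg
liquid 82.3→20.9 °C: -159.64 kJ/kg
Δh = -95.756 + -664 + -159.64 = -919.4 kJ/kg
Q = ṁ·Δh = 287.7 kg/min × -919.4 kJ/kg = -264510 kJ/min
|Q| = 4408.5 kW = 15871 MJ/h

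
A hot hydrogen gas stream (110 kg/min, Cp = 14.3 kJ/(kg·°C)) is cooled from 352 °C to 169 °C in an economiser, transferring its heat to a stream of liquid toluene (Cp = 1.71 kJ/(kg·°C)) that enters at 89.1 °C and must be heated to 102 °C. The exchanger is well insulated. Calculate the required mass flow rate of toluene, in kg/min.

ṁ_c = 13000 kg/min

Heat released by hot stream: Q = 110 × 14.3 × (352 − 169) = 287860 kJ/min
Energy balance on cold side (adiabatic exchanger): Q = ṁ_c·Cp_c·(T_c,out − T_c,in)
ṁ_c = 287860 / [1.71 × (102 − 89.1)] = 13050 kg/min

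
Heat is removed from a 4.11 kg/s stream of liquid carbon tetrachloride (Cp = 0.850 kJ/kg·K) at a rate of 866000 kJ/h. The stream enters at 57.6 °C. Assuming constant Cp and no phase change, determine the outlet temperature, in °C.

Q = 866000 kJ/h = 240.56 kJ/s
ΔT = Q/(ṁ·Cp) = 240.56/(4.11×0.850) = 68.858 K
T_out = 57.6 − 68.858 = -11.258 °C

T_out = -11.3 °C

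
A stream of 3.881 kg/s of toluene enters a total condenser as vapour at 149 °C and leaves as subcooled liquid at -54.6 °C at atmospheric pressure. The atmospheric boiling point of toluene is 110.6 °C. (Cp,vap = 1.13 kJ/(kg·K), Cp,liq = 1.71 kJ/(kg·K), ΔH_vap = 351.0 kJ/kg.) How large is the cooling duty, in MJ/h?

Q_c = 9460 MJ/h

vapour 149→110.6 °C: -43.392 kJ/kg
condensation at 110.6 °C: -351 kJ/kg
liquid 110.6→-54.6 °C: -282.49 kJ/kg
Δh = -43.392 + -351 + -282.49 = -676.88 kJ/kg
Q = ṁ·Δh = 3.881 kg/s × -676.88 kJ/kg = -2627 kJ/s
|Q| = 2627 kW = 9457.2 MJ/h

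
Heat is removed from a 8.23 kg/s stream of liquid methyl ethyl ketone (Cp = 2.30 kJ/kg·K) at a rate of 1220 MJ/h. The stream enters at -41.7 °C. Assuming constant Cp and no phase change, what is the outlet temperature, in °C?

T_out = -59.6 °C

Q = 1220 MJ/h = 338.89 kJ/s
ΔT = Q/(ṁ·Cp) = 338.89/(8.23×2.30) = 17.903 K
T_out = -41.7 − 17.903 = -59.603 °C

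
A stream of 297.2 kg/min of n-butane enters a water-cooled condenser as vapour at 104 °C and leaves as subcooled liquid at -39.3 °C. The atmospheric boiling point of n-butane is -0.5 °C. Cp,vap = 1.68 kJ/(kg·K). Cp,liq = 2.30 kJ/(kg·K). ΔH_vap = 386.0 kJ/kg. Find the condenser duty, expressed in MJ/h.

vapour 104→-0.5 °C: -175.56 kJ/kg
condensation at -0.5 °C: -386 kJ/kg
liquid -0.5→-39.3 °C: -89.24 kJ/kg
Δh = -175.56 + -386 + -89.24 = -650.8 kJ/kg
Q = ṁ·Δh = 297.2 kg/min × -650.8 kJ/kg = -193420 kJ/min
|Q| = 3223.6 kW = 11605 MJ/h

Q_c = 11600 MJ/h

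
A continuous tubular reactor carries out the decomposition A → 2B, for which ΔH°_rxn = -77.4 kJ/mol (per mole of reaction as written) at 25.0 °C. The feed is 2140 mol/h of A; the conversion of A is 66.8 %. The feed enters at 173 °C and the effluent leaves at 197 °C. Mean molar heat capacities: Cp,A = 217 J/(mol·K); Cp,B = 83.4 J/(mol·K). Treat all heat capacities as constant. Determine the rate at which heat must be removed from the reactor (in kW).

Extent of reaction ξ = 0.668 × 2140 = 1429.5 mol/h
Reaction term: ξ·ΔH°_rxn = 1429.5 × -77.4 = -110640 kJ/h
Sensible, feed 173→25 °C: -68728 kJ/h
Outlet flows (mol/h): A 710.48, B 2859
Sensible, products 25→197 °C: 67530 kJ/h
Q = ΔH = -111840 kJ/h = -31.067 kW
Heat removed = 31.067 kW

Q_out = 31.1 kW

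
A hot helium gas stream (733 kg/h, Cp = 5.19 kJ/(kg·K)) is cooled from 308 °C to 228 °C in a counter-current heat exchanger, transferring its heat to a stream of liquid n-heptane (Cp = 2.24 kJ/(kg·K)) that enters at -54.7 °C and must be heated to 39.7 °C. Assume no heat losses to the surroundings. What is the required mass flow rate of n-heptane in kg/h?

ṁ_c = 1440 kg/h

Heat released by hot stream: Q = 733 × 5.19 × (308 − 228) = 304340 kJ/h
Energy balance on cold side (adiabatic exchanger): Q = ṁ_c·Cp_c·(T_c,out − T_c,in)
ṁ_c = 304340 / [2.24 × (39.7 − -54.7)] = 1439.3 kg/h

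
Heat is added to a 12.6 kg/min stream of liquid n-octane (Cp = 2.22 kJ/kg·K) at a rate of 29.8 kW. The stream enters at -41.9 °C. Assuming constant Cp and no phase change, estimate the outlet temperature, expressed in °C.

Q = 29.8 kW = 1788 kJ/min
ΔT = Q/(ṁ·Cp) = 1788/(12.6×2.22) = 63.921 K
T_out = -41.9 + 63.921 = 22.021 °C

T_out = 22.0 °C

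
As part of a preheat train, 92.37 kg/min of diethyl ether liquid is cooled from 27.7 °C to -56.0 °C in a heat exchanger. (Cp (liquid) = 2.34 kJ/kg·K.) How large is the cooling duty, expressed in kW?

Q = ṁ·Cp·ΔT = 92.37 × 2.34 × (-56.0 − 27.7) = -18091 kJ/min
Converting: 18091 / 60 s = 301.52 kW

Q_c = 302 kW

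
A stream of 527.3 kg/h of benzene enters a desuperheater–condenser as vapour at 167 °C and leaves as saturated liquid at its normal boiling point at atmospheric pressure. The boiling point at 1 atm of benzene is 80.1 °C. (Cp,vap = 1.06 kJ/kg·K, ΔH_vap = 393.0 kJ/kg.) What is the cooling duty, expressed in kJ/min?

Q_c = 4260 kJ/min

vapour 167→80.1 °C: -92.114 kJ/kg
condensation at 80.1 °C: -393 kJ/kg
Δh = -92.114 + -393 = -485.11 kJ/kg
Q = ṁ·Δh = 527.3 kg/h × -485.11 kJ/kg = -255800 kJ/h
|Q| = 71.056 kW = 4263.3 kJ/min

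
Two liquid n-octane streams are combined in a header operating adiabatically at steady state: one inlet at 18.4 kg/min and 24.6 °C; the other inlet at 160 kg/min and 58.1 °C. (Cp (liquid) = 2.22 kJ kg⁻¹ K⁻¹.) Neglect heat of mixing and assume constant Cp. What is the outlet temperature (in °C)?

T_out = 54.6 °C

Energy balance with Q = 0: Σ ṁᵢCp,ᵢ(T_out − Tᵢ) = 0
T_out = Σ ṁᵢCp,ᵢTᵢ / Σ ṁᵢCp,ᵢ
      = 21642 / 396.05 = 54.645 °C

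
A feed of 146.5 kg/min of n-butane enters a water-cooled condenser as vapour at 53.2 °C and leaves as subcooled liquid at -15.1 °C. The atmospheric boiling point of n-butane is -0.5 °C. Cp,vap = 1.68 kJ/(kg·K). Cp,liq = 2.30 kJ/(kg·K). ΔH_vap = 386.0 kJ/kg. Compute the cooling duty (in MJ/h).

vapour 53.2→-0.5 °C: -90.216 kJ/kg
condensation at -0.5 °C: -386 kJ/kg
liquid -0.5→-15.1 °C: -33.58 kJ/kg
Δh = -90.216 + -386 + -33.58 = -509.8 kJ/kg
Q = ṁ·Δh = 146.5 kg/min × -509.8 kJ/kg = -74685 kJ/min
|Q| = 1244.8 kW = 4481.1 MJ/h

Q_c = 4480 MJ/h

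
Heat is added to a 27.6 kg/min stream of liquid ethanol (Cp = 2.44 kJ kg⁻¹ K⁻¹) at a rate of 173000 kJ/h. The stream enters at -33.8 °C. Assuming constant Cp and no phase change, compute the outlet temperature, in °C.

T_out = 9.01 °C

Q = 173000 kJ/h = 2883.3 kJ/min
ΔT = Q/(ṁ·Cp) = 2883.3/(27.6×2.44) = 42.815 K
T_out = -33.8 + 42.815 = 9.015 °C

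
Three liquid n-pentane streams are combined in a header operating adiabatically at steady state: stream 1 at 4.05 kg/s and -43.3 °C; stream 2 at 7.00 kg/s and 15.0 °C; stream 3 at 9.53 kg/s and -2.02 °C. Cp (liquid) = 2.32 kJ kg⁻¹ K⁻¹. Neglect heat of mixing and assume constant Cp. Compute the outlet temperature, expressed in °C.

Energy balance with Q = 0: Σ ṁᵢCp,ᵢ(T_out − Tᵢ) = 0
Σ ṁᵢCp,ᵢTᵢ = 4.05×2.32×-43.3 + 7.00×2.32×15.0 + 9.53×2.32×-2.02 = -207.91
Σ ṁᵢCp,ᵢ = 4.05×2.32 + 7.00×2.32 + 9.53×2.32 = 47.746
T_out = -207.91 / 47.746 = -4.3545 °C

T_out = -4.35 °C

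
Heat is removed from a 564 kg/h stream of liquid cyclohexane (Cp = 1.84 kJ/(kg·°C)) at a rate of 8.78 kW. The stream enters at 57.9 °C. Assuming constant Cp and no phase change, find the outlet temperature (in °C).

Q = 8.78 kW = 31608 kJ/h
ΔT = Q/(ṁ·Cp) = 31608/(564×1.84) = 30.458 K
T_out = 57.9 − 30.458 = 27.442 °C

T_out = 27.4 °C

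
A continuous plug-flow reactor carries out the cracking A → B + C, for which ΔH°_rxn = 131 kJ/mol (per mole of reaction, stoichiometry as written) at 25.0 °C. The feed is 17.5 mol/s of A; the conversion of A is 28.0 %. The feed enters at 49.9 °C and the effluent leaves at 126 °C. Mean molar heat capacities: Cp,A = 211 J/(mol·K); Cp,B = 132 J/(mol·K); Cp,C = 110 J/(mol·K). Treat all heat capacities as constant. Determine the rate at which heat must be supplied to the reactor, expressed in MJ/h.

Extent of reaction ξ = 0.280 × 17.5 = 4.9 mol/s
Reaction term: ξ·ΔH°_rxn = 4.9 × 131 = 641.9 kJ/s
Sensible, feed 49.9→25 °C: -91.943 kJ/s
Outlet flows (mol/s): A 12.6, B 4.9, C 4.9
Sensible, products 25→126 °C: 388.28 kJ/s
Q = ΔH = 938.24 kJ/s = 938.24 kW
Heat supplied = 3377.7 MJ/h

Q_in = 3380 MJ/h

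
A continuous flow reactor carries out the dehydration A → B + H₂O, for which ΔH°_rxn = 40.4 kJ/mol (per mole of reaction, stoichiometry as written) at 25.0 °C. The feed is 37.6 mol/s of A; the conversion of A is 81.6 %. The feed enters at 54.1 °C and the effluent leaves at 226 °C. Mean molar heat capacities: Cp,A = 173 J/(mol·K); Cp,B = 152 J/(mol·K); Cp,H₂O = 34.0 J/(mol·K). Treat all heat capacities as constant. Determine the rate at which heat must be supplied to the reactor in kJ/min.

Extent of reaction ξ = 0.816 × 37.6 = 30.682 mol/s
Reaction term: ξ·ΔH°_rxn = 30.682 × 40.4 = 1239.5 kJ/s
Sensible, feed 54.1→25 °C: -189.29 kJ/s
Outlet flows (mol/s): A 6.9184, B 30.682, H₂O 30.682
Sensible, products 25→226 °C: 1387.6 kJ/s
Q = ΔH = 2437.9 kJ/s = 2437.9 kW
Heat supplied = 146270 kJ/min

Q_in = 146000 kJ/min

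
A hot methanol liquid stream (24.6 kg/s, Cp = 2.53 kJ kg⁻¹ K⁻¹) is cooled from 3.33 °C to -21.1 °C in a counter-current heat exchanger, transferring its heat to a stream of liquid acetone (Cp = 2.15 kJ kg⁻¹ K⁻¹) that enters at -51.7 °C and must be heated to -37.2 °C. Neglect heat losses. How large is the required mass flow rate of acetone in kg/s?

ṁ_c = 48.8 kg/s

Heat released by hot stream: Q = 24.6 × 2.53 × (3.33 − -21.1) = 1520.5 kJ/s
Energy balance on cold side (adiabatic exchanger): Q = ṁ_c·Cp_c·(T_c,out − T_c,in)
ṁ_c = 1520.5 / [2.15 × (-37.2 − -51.7)] = 48.772 kg/s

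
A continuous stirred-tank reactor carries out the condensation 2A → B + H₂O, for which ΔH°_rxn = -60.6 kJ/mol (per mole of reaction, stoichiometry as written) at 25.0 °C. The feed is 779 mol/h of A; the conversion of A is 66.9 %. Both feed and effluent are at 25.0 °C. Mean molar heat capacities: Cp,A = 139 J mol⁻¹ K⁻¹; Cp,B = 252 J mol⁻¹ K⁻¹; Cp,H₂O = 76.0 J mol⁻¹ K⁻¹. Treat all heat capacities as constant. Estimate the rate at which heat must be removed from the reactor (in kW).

Extent of reaction ξ = 0.669 × 779 / 2 = 260.58 mol/h
Reaction term: ξ·ΔH°_rxn = 260.58 × -60.6 = -15791 kJ/h
Q = ΔH = -15791 kJ/h = -4.3864 kW
Heat removed = 4.3864 kW

Q_out = 4.39 kW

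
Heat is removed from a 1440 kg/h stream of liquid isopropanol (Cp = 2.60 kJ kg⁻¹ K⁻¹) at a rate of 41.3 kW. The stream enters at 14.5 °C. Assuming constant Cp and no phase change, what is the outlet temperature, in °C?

Q = 41.3 kW = 148680 kJ/h
ΔT = Q/(ṁ·Cp) = 148680/(1440×2.60) = 39.712 K
T_out = 14.5 − 39.712 = -25.212 °C

T_out = -25.2 °C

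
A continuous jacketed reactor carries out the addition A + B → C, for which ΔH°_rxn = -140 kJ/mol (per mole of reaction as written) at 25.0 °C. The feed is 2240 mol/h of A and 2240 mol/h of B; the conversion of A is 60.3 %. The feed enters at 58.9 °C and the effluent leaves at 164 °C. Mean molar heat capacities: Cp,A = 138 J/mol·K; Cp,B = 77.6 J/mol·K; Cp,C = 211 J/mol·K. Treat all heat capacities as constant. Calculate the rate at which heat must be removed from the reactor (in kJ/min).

Q_out = 2320 kJ/min

Extent of reaction ξ = 0.603 × 2240 = 1350.7 mol/h
Reaction term: ξ·ΔH°_rxn = 1350.7 × -140 = -189100 kJ/h
Sensible, feed 58.9→25 °C: -16372 kJ/h
Outlet flows (mol/h): A 889.28, B 889.28, C 1350.7
Sensible, products 25→164 °C: 66266 kJ/h
Q = ΔH = -139210 kJ/h = -38.669 kW
Heat removed = 2320.1 kJ/min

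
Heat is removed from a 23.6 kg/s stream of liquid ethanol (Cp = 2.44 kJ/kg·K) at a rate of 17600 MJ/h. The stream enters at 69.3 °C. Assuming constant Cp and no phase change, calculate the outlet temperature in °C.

T_out = -15.6 °C

Q = 17600 MJ/h = 4888.9 kJ/s
ΔT = Q/(ṁ·Cp) = 4888.9/(23.6×2.44) = 84.9 K
T_out = 69.3 − 84.9 = -15.6 °C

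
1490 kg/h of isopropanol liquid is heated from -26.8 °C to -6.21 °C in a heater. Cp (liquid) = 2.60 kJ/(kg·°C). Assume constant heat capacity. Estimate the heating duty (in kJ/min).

Q = ṁ·Cp·ΔT = 1490 × 2.60 × (-6.21 − -26.8) = 79766 kJ/h
Converting: 79766 / 3600 s = 22.157 kW
Heating duty = 1329.4 kJ/min

Q = 1330 kJ/min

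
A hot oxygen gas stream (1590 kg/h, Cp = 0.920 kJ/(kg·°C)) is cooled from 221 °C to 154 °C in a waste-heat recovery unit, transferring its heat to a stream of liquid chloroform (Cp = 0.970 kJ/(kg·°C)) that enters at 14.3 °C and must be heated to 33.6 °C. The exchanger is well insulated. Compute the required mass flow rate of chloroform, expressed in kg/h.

ṁ_c = 5240 kg/h

Heat released by hot stream: Q = 1590 × 0.920 × (221 − 154) = 98008 kJ/h
Energy balance on cold side (adiabatic exchanger): Q = ṁ_c·Cp_c·(T_c,out − T_c,in)
ṁ_c = 98008 / [0.970 × (33.6 − 14.3)] = 5235.2 kg/h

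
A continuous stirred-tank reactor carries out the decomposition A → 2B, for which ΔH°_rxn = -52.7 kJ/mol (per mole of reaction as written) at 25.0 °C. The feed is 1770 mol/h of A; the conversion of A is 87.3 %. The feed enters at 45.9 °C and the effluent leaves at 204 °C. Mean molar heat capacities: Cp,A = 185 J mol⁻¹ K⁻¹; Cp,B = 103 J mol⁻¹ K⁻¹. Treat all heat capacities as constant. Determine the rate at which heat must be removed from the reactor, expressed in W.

Extent of reaction ξ = 0.873 × 1770 = 1545.2 mol/h
Reaction term: ξ·ΔH°_rxn = 1545.2 × -52.7 = -81433 kJ/h
Sensible, feed 45.9→25 °C: -6843.7 kJ/h
Outlet flows (mol/h): A 224.79, B 3090.4
Sensible, products 25→204 °C: 64422 kJ/h
Q = ΔH = -23854 kJ/h = -6.6262 kW
Heat removed = 6626.2 W

Q_out = 6630 W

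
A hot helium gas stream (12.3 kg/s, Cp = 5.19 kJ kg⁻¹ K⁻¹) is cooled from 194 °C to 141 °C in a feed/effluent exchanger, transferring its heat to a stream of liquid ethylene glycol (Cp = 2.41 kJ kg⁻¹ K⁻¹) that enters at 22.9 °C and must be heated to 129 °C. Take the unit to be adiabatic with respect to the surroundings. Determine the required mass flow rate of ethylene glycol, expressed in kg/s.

ṁ_c = 13.2 kg/s

Heat released by hot stream: Q = 12.3 × 5.19 × (194 − 141) = 3383.4 kJ/s
Energy balance on cold side (adiabatic exchanger): Q = ṁ_c·Cp_c·(T_c,out − T_c,in)
ṁ_c = 3383.4 / [2.41 × (129 − 22.9)] = 13.232 kg/s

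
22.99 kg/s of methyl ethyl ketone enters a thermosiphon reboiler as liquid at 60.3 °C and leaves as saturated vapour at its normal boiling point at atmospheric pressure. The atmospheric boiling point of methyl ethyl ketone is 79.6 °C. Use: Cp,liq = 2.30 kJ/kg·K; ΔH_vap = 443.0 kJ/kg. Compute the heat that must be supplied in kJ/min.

Q = 672000 kJ/min

liquid 60.3→79.6 °C: 44.39 kJ/kg
vaporisation at 79.6 °C: 443 kJ/kg
Δh = 44.39 + 443 = 487.39 kJ/kg
Q = ṁ·Δh = 22.99 kg/s × 487.39 kJ/kg = 11205 kJ/s
|Q| = 11205 kW = 672310 kJ/min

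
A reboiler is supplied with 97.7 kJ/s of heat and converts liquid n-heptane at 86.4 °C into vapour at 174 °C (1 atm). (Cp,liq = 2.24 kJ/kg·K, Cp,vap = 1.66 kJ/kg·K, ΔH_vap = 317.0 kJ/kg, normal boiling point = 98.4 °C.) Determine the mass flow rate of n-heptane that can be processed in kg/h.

ṁ = 749 kg/h

Δh = 2.24×(98.4−86.4) + 317.0 + 1.66×(174−98.4) = 469.38 kJ/kg
Q = 97.7 kJ/s = 97.7 kJ/s = 351720 kJ/h
ṁ = Q/Δh = 351720 / 469.38 = 749.34 kg/h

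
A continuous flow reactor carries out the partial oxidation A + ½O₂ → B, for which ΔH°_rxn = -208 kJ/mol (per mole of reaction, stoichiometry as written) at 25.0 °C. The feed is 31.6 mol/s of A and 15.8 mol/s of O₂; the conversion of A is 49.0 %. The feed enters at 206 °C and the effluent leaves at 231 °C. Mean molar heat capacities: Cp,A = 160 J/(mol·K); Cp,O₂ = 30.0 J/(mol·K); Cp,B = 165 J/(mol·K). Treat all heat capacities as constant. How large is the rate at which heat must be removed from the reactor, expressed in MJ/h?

Extent of reaction ξ = 0.490 × 31.6 = 15.484 mol/s
Reaction term: ξ·ΔH°_rxn = 15.484 × -208 = -3220.7 kJ/s
Sensible, feed 206→25 °C: -1000.9 kJ/s
Outlet flows (mol/s): A 16.116, O₂ 8.058, B 15.484
Sensible, products 25→231 °C: 1107.3 kJ/s
Q = ΔH = -3114.3 kJ/s = -3114.3 kW
Heat removed = 11212 MJ/h

Q_out = 11200 MJ/h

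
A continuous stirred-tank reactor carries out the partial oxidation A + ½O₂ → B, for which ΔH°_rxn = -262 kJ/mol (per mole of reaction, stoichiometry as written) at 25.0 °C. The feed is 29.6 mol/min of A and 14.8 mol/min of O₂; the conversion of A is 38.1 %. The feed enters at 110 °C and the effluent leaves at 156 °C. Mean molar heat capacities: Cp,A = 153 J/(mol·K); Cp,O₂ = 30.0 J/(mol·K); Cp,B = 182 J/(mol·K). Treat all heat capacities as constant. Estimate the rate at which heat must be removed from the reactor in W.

Extent of reaction ξ = 0.381 × 29.6 = 11.278 mol/min
Reaction term: ξ·ΔH°_rxn = 11.278 × -262 = -2954.7 kJ/min
Sensible, feed 110→25 °C: -422.69 kJ/min
Outlet flows (mol/min): A 18.322, O₂ 9.1612, B 11.278
Sensible, products 25→156 °C: 672.12 kJ/min
Q = ΔH = -2705.3 kJ/min = -45.088 kW
Heat removed = 45088 W

Q_out = 45100 W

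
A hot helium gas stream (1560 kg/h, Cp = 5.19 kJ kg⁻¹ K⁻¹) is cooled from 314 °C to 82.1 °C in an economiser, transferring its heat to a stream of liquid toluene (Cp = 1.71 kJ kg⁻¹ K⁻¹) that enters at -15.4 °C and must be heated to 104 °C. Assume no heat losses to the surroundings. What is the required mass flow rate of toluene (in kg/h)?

Heat released by hot stream: Q = 1560 × 5.19 × (314 − 82.1) = 1.8776e+06 kJ/h
Energy balance on cold side (adiabatic exchanger): Q = ṁ_c·Cp_c·(T_c,out − T_c,in)
ṁ_c = 1.8776e+06 / [1.71 × (104 − -15.4)] = 9195.9 kg/h

ṁ_c = 9200 kg/h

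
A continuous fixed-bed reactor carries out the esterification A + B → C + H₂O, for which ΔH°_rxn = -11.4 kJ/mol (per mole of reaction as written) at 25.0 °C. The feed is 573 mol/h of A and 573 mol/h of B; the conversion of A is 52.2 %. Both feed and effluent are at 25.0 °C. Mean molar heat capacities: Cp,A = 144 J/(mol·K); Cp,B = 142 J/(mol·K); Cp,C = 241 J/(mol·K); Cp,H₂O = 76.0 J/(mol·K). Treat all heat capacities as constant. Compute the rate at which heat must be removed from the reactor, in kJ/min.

Extent of reaction ξ = 0.522 × 573 = 299.11 mol/h
Reaction term: ξ·ΔH°_rxn = 299.11 × -11.4 = -3409.8 kJ/h
Q = ΔH = -3409.8 kJ/h = -0.94717 kW
Heat removed = 56.83 kJ/min

Q_out = 56.8 kJ/min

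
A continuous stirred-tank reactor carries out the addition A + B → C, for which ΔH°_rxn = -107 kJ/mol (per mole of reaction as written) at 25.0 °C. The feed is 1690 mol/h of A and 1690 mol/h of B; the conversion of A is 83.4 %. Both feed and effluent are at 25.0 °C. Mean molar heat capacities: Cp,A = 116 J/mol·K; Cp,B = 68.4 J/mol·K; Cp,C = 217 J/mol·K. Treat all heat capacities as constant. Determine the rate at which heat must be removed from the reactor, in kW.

Q_out = 41.9 kW

Extent of reaction ξ = 0.834 × 1690 = 1409.5 mol/h
Reaction term: ξ·ΔH°_rxn = 1409.5 × -107 = -150810 kJ/h
Q = ΔH = -150810 kJ/h = -41.892 kW
Heat removed = 41.892 kW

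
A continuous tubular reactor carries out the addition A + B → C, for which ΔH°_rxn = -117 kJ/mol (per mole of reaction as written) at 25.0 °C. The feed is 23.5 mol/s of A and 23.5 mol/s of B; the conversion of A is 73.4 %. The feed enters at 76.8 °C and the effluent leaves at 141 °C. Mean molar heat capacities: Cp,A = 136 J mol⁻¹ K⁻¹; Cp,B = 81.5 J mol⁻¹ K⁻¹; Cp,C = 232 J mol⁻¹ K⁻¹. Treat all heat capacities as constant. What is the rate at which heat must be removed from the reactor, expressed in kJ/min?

Extent of reaction ξ = 0.734 × 23.5 = 17.249 mol/s
Reaction term: ξ·ΔH°_rxn = 17.249 × -117 = -2018.1 kJ/s
Sensible, feed 76.8→25 °C: -264.76 kJ/s
Outlet flows (mol/s): A 6.251, B 6.251, C 17.249
Sensible, products 25→141 °C: 621.92 kJ/s
Q = ΔH = -1661 kJ/s = -1661 kW
Heat removed = 99659 kJ/min

Q_out = 99700 kJ/min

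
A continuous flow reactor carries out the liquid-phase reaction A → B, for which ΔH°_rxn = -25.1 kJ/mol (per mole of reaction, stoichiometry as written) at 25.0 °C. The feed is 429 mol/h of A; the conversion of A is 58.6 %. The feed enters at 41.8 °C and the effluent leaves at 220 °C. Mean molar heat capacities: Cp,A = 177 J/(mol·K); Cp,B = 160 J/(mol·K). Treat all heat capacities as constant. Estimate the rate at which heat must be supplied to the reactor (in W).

Extent of reaction ξ = 0.586 × 429 = 251.39 mol/h
Reaction term: ξ·ΔH°_rxn = 251.39 × -25.1 = -6310 kJ/h
Sensible, feed 41.8→25 °C: -1275.7 kJ/h
Outlet flows (mol/h): A 177.61, B 251.39
Sensible, products 25→220 °C: 13974 kJ/h
Q = ΔH = 6387.9 kJ/h = 1.7744 kW
Heat supplied = 1774.4 W

Q_in = 1770 W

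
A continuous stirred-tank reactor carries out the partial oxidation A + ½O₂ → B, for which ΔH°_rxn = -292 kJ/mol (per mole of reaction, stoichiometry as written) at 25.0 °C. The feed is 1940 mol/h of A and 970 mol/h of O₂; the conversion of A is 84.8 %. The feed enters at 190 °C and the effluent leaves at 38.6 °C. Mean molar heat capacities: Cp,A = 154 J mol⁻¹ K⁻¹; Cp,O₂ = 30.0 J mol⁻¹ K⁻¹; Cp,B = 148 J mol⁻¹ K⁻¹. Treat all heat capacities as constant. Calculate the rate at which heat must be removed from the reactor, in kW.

Q_out = 147 kW

Extent of reaction ξ = 0.848 × 1940 = 1645.1 mol/h
Reaction term: ξ·ΔH°_rxn = 1645.1 × -292 = -480380 kJ/h
Sensible, feed 190→25 °C: -54097 kJ/h
Outlet flows (mol/h): A 294.88, O₂ 147.44, B 1645.1
Sensible, products 25→38.6 °C: 3989 kJ/h
Q = ΔH = -530480 kJ/h = -147.36 kW
Heat removed = 147.36 kW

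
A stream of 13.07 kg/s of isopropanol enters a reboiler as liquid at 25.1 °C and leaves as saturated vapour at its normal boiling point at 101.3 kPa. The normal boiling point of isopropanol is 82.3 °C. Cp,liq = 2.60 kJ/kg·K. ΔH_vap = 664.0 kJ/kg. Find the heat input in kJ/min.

liquid 25.1→82.3 °C: 148.72 kJ/kg
vaporisation at 82.3 °C: 664 kJ/kg
Δh = 148.72 + 664 = 812.72 kJ/kg
Q = ṁ·Δh = 13.07 kg/s × 812.72 kJ/kg = 10622 kJ/s
|Q| = 10622 kW = 637340 kJ/min

Q = 637000 kJ/min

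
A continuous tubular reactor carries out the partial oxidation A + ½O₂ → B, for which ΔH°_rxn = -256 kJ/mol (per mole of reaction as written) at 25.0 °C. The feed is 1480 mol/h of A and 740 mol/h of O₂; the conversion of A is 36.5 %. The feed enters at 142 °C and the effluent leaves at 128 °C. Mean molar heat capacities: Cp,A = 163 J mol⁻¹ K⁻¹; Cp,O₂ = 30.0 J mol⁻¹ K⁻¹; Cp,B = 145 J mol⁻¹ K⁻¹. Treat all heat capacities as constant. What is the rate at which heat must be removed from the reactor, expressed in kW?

Q_out = 39.9 kW

Extent of reaction ξ = 0.365 × 1480 = 540.2 mol/h
Reaction term: ξ·ΔH°_rxn = 540.2 × -256 = -138290 kJ/h
Sensible, feed 142→25 °C: -30822 kJ/h
Outlet flows (mol/h): A 939.8, O₂ 469.9, B 540.2
Sensible, products 25→128 °C: 25298 kJ/h
Q = ΔH = -143820 kJ/h = -39.949 kW
Heat removed = 39.949 kW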